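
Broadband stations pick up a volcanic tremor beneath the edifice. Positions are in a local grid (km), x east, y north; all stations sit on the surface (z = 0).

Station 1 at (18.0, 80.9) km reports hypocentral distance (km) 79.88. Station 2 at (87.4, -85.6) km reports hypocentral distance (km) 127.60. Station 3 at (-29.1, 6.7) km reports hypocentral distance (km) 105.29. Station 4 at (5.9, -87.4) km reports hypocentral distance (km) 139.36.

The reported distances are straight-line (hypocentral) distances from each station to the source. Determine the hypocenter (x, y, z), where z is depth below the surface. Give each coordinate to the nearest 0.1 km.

Each station gives a sphere (x−x_i)² + (y−y_i)² + z² = d_i² (stations at z=0).
Subtracting the Station 1 sphere from Station 2 and Station 3: z² cancels, leaving linear equations in x and y:
138.8 x − 333.0 y = -1803.64
-94.2 x − 148.4 y = -10682.28
Solving: x ≈ 63.301, y ≈ 31.801 km (keep extra digits for the depth step; rounded: 63.3, 31.8).
Then from the Station 1 sphere: z² = 79.88² − (x − 18.0)² − (y − 80.9)² with x = 63.301, y = 31.801, so z ≈ 43.794 ≈ 43.8 km.

(63.3, 31.8, 43.8)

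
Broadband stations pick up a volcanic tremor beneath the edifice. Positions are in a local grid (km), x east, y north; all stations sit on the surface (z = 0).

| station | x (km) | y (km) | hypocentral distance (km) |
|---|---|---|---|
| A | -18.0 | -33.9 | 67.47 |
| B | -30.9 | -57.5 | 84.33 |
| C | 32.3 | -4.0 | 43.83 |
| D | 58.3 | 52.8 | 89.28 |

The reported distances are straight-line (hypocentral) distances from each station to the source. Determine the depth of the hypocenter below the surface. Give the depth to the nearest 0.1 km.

z ≈ 38.2 km

Each station gives a sphere (x−x_i)² + (y−y_i)² + z² = d_i² (stations at z=0).
Subtracting the A sphere from B and C: z² cancels, leaving linear equations in x and y:
-25.8 x − 47.2 y = 228.50
100.6 x + 59.8 y = 2217.21
Solving: x ≈ 36.911, y ≈ -25.017 km (keep extra digits for the depth step; rounded: 36.9, -25.0).
Then from the A sphere: z² = 67.47² − (x + 18.0)² − (y + 33.9)² with x = 36.911, y = -25.017, so z ≈ 38.185 ≈ 38.2 km.
Check against D (with the unrounded solution): distance 89.28 ≈ 89.28 km. ✓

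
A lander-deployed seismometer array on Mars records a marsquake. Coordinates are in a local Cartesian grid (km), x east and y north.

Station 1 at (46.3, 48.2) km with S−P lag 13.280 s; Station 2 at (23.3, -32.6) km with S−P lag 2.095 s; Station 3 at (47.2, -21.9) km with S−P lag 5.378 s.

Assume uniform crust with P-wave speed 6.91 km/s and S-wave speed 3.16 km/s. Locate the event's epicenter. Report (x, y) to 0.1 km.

Distance from S−P lag: d = Δt · v_P v_S / (v_P − v_S) = Δt · (6.91·3.16)/(6.91−3.16) ≈ 5.8228·Δt.
So d_Station 1 = 77.33, d_Station 2 = 12.20, d_Station 3 = 31.32 km.
Circle about each station: (x − 46.3)² + (y − 48.2)² = 77.33²; (x − 23.3)² + (y + 32.6)² = 12.20²; (x − 47.2)² + (y + 21.9)² = 31.32².
Subtracting the Station 1 equation from the Station 2 and Station 3 equations removes the quadratic terms:
-46.0 x − 161.6 y = 2969.81
1.8 x − 140.2 y = 3239.51
Solving the 2×2 system: x ≈ 15.9, y ≈ -22.9 km.
Check against Station 1 (with the unrounded x, y): √((x − 46.3)²+(y − 48.2)²) = 77.33 ≈ 77.33 km. ✓

15.9 km east, -22.9 km north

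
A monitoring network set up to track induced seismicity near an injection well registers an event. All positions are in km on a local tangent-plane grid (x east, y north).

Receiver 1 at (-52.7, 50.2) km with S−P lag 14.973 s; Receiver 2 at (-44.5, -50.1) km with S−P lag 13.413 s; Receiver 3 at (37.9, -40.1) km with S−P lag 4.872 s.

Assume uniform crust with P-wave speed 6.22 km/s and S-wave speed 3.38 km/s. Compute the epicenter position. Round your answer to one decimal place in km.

(43.7, -4.5)

Distance from S−P lag: d = Δt · v_P v_S / (v_P − v_S) = Δt · (6.22·3.38)/(6.22−3.38) ≈ 7.4027·Δt.
So d_Receiver 1 = 110.84, d_Receiver 2 = 99.29, d_Receiver 3 = 36.07 km.
Circle about each station: (x + 52.7)² + (y − 50.2)² = 110.84²; (x + 44.5)² + (y + 50.1)² = 99.29²; (x − 37.9)² + (y + 40.1)² = 36.07².
Subtracting the Receiver 1 equation from the Receiver 2 and Receiver 3 equations removes the quadratic terms:
16.4 x − 200.6 y = 1619.93
181.2 x − 180.6 y = 8731.55
Solving the 2×2 system: x ≈ 43.7, y ≈ -4.5 km.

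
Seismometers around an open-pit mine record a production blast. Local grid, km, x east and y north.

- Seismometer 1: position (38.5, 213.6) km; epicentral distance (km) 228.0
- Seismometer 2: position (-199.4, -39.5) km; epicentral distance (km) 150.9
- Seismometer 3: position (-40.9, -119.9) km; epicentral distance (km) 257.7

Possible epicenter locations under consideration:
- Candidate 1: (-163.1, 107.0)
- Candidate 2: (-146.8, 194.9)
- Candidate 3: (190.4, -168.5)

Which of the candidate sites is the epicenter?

Candidate 1

For each candidate, compare |candidate − station| to the reported distance:
Candidate 1: residuals Seismometer 1 0.0, Seismometer 2 0.0, Seismometer 3 0.0 → max 0.0 km
Candidate 2: residuals Seismometer 1 41.8, Seismometer 2 89.3, Seismometer 3 74.4 → max 89.3 km
Candidate 3: residuals Seismometer 1 183.2, Seismometer 2 259.7, Seismometer 3 21.3 → max 259.7 km
Only Candidate 1 has all residuals ≈ 0.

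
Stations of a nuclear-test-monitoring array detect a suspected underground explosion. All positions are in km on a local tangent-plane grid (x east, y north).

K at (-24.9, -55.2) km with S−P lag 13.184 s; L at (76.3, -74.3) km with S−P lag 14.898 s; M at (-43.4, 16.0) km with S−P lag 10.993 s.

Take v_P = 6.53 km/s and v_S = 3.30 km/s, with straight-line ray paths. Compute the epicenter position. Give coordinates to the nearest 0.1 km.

Distance from S−P lag: d = Δt · v_P v_S / (v_P − v_S) = Δt · (6.53·3.30)/(6.53−3.30) ≈ 6.6715·Δt.
So d_K = 87.96, d_L = 99.39, d_M = 73.34 km.
Circle about each station: (x + 24.9)² + (y + 55.2)² = 87.96²; (x − 76.3)² + (y + 74.3)² = 99.39²; (x + 43.4)² + (y − 16.0)² = 73.34².
Subtracting the K equation from the L and M equations removes the quadratic terms:
202.4 x − 38.2 y = 5533.72
-37.0 x + 142.4 y = 830.72
Solving the 2×2 system: x ≈ 29.9, y ≈ 13.6 km.
Check against K (with the unrounded x, y): √((x + 24.9)²+(y + 55.2)²) = 87.97 ≈ 87.96 km. ✓

(29.9, 13.6)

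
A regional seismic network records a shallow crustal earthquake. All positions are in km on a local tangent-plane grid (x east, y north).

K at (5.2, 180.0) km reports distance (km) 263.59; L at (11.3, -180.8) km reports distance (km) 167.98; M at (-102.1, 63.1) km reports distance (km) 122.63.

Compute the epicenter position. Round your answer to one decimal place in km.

Circle about each station: (x − 5.2)² + (y − 180.0)² = 263.59²; (x − 11.3)² + (y + 180.8)² = 167.98²; (x + 102.1)² + (y − 63.1)² = 122.63².
Subtracting the K equation from the L and M equations removes the quadratic terms:
12.2 x − 721.6 y = 41651.70
-214.6 x − 233.8 y = 36420.55
Solving the 2×2 system: x ≈ -104.9, y ≈ -59.5 km.
Check against K (with the unrounded x, y): √((x − 5.2)²+(y − 180.0)²) = 263.59 ≈ 263.59 km. ✓

-104.9 km east, -59.5 km north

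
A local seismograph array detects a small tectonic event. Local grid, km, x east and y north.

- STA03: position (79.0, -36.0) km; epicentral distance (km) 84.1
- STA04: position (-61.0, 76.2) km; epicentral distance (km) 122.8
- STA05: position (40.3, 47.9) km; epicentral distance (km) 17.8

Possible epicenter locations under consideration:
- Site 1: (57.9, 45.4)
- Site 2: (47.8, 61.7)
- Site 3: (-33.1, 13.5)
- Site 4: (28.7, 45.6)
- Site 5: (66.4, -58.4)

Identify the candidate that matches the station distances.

For each candidate, compare |candidate − station| to the reported distance:
Site 1: residuals STA03 0.0, STA04 0.0, STA05 0.0 → max 0.0 km
Site 2: residuals STA03 18.5, STA04 13.0, STA05 2.1 → max 18.5 km
Site 3: residuals STA03 38.4, STA04 54.2, STA05 63.3 → max 63.3 km
Site 4: residuals STA03 11.8, STA04 28.0, STA05 6.0 → max 28.0 km
Site 5: residuals STA03 58.4, STA04 62.5, STA05 91.7 → max 91.7 km
Only Site 1 has all residuals ≈ 0.

Site 1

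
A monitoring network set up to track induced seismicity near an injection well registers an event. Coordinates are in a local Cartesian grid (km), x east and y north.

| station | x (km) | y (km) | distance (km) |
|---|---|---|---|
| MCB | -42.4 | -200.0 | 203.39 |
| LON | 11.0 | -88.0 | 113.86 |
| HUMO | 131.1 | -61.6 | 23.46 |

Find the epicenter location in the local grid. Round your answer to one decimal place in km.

x ≈ 124.8 km, y ≈ -84.2 km

Circle about each station: (x + 42.4)² + (y + 200.0)² = 203.39²; (x − 11.0)² + (y + 88.0)² = 113.86²; (x − 131.1)² + (y + 61.6)² = 23.46².
Subtracting the MCB equation from the LON and HUMO equations removes the quadratic terms:
106.8 x + 224.0 y = -5529.37
347.0 x + 276.8 y = 20001.13
Solving the 2×2 system: x ≈ 124.8, y ≈ -84.2 km.
Check against MCB (with the unrounded x, y): √((x + 42.4)²+(y + 200.0)²) = 203.39 ≈ 203.39 km. ✓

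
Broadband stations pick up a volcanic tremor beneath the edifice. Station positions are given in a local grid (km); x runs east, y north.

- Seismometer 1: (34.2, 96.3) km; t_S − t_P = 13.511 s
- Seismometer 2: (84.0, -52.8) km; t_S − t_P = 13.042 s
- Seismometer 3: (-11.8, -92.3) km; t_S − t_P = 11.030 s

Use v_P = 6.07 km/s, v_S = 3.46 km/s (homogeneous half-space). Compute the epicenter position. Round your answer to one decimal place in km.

Distance from S−P lag: d = Δt · v_P v_S / (v_P − v_S) = Δt · (6.07·3.46)/(6.07−3.46) ≈ 8.0468·Δt.
So d_Seismometer 1 = 108.72, d_Seismometer 2 = 104.95, d_Seismometer 3 = 88.76 km.
Circle about each station: (x − 34.2)² + (y − 96.3)² = 108.72²; (x − 84.0)² + (y + 52.8)² = 104.95²; (x + 11.8)² + (y + 92.3)² = 88.76².
Subtracting the Seismometer 1 equation from the Seismometer 2 and Seismometer 3 equations removes the quadratic terms:
99.6 x − 298.2 y = 206.05
-92.0 x − 377.2 y = 2156.90
Solving the 2×2 system: x ≈ -8.7, y ≈ -3.6 km.

-8.7 km east, -3.6 km north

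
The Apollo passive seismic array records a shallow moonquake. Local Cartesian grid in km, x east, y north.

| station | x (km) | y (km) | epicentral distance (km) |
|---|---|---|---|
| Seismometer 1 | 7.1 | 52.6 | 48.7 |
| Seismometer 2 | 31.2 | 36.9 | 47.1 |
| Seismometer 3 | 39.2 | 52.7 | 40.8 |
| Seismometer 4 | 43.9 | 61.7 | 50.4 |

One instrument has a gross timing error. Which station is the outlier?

Solve using three stations at a time. Using Seismometer 1, Seismometer 3, Seismometer 4 (subtract circle equations pairwise → linear system) gives (x, y) ≈ (34.3, 12.4).
Distances from that point to each station vs reported:
  Seismometer 1: calculated 48.6 vs reported 48.7 → residual 0.1 km
  Seismometer 2: calculated 24.7 vs reported 47.1 → residual 22.4 km
  Seismometer 3: calculated 40.6 vs reported 40.8 → residual 0.2 km
  Seismometer 4: calculated 50.3 vs reported 50.4 → residual 0.1 km
Seismometer 1, Seismometer 3, Seismometer 4 are mutually consistent (residuals ≈ 0); Seismometer 2 is off by 22.4 km.

Seismometer 2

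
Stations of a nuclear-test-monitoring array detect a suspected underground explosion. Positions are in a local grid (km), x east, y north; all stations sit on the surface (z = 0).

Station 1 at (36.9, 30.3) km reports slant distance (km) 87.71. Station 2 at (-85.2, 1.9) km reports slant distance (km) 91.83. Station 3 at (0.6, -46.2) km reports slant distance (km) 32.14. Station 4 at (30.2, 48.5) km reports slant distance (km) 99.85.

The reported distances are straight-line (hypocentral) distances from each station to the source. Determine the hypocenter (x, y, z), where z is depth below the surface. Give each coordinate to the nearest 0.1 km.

(-8.4, -38.6, 29.9)

Each station gives a sphere (x−x_i)² + (y−y_i)² + z² = d_i² (stations at z=0).
Subtracting the Station 1 sphere from Station 2 and Station 3: z² cancels, leaving linear equations in x and y:
-244.2 x − 56.8 y = 4243.25
-72.6 x − 153.0 y = 6515.16
Solving: x ≈ -8.398, y ≈ -38.598 km (keep extra digits for the depth step; rounded: -8.4, -38.6).
Then from the Station 1 sphere: z² = 87.71² − (x − 36.9)² − (y − 30.3)² with x = -8.398, y = -38.598, so z ≈ 29.903 ≈ 29.9 km.
Check against Station 4 (with the unrounded solution): distance 99.85 ≈ 99.85 km. ✓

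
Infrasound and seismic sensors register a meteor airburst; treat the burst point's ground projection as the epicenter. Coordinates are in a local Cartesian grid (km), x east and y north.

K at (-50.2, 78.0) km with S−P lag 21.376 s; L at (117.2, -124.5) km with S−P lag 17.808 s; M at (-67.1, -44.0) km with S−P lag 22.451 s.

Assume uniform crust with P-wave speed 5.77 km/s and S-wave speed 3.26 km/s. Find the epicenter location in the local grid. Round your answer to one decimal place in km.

Distance from S−P lag: d = Δt · v_P v_S / (v_P − v_S) = Δt · (5.77·3.26)/(5.77−3.26) ≈ 7.4941·Δt.
So d_K = 160.19, d_L = 133.45, d_M = 168.25 km.
Circle about each station: (x + 50.2)² + (y − 78.0)² = 160.19²; (x − 117.2)² + (y + 124.5)² = 133.45²; (x + 67.1)² + (y + 44.0)² = 168.25².
Subtracting the K equation from the L and M equations removes the quadratic terms:
334.8 x − 405.0 y = 28483.98
-33.8 x − 244.0 y = -4812.86
Solving the 2×2 system: x ≈ 93.3, y ≈ 6.8 km.

x ≈ 93.3 km, y ≈ 6.8 km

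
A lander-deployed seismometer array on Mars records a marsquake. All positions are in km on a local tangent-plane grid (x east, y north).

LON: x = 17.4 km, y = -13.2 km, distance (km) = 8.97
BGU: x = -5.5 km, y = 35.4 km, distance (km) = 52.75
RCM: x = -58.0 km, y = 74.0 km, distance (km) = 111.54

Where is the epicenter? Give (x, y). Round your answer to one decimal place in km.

Circle about each station: (x − 17.4)² + (y + 13.2)² = 8.97²; (x + 5.5)² + (y − 35.4)² = 52.75²; (x + 58.0)² + (y − 74.0)² = 111.54².
Subtracting the LON equation from the BGU and RCM equations removes the quadratic terms:
-45.8 x + 97.2 y = -1895.69
-150.8 x + 174.4 y = -3997.71
Solving the 2×2 system: x ≈ 8.7, y ≈ -15.4 km.

(8.7, -15.4)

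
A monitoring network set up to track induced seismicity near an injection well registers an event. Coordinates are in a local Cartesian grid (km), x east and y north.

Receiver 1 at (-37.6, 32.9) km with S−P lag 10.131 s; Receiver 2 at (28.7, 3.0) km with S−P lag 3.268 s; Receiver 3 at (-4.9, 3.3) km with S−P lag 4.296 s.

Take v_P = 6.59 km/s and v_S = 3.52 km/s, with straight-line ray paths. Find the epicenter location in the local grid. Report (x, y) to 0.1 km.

Distance from S−P lag: d = Δt · v_P v_S / (v_P − v_S) = Δt · (6.59·3.52)/(6.59−3.52) ≈ 7.5560·Δt.
So d_Receiver 1 = 76.55, d_Receiver 2 = 24.69, d_Receiver 3 = 32.46 km.
Circle about each station: (x + 37.6)² + (y − 32.9)² = 76.55²; (x − 28.7)² + (y − 3.0)² = 24.69²; (x + 4.9)² + (y − 3.3)² = 32.46².
Subtracting the Receiver 1 equation from the Receiver 2 and Receiver 3 equations removes the quadratic terms:
132.6 x − 59.8 y = 3586.83
65.4 x − 59.2 y = 2344.98
Solving the 2×2 system: x ≈ 18.3, y ≈ -19.4 km.
Check against Receiver 1 (with the unrounded x, y): √((x + 37.6)²+(y − 32.9)²) = 76.55 ≈ 76.55 km. ✓

18.3 km east, -19.4 km north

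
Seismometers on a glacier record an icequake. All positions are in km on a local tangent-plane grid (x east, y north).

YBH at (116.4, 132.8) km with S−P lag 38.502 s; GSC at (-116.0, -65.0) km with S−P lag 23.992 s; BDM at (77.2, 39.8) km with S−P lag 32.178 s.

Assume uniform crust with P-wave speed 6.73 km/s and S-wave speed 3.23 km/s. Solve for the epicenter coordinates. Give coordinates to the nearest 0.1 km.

(-117.7, 84.0)

Distance from S−P lag: d = Δt · v_P v_S / (v_P − v_S) = Δt · (6.73·3.23)/(6.73−3.23) ≈ 6.2108·Δt.
So d_YBH = 239.13, d_GSC = 149.01, d_BDM = 199.85 km.
Circle about each station: (x − 116.4)² + (y − 132.8)² = 239.13²; (x + 116.0)² + (y + 65.0)² = 149.01²; (x − 77.2)² + (y − 39.8)² = 199.85².
Subtracting pairs of circle equations eliminates x²+y² and gives linear equations (the radical axes):
-464.8 x − 395.6 y = 21475.38
-78.4 x − 186.0 y = -6397.79
Solving the 2×2 system: x ≈ -117.7, y ≈ 84.0 km.
Check against YBH (with the unrounded x, y): √((x − 116.4)²+(y − 132.8)²) = 239.14 ≈ 239.13 km. ✓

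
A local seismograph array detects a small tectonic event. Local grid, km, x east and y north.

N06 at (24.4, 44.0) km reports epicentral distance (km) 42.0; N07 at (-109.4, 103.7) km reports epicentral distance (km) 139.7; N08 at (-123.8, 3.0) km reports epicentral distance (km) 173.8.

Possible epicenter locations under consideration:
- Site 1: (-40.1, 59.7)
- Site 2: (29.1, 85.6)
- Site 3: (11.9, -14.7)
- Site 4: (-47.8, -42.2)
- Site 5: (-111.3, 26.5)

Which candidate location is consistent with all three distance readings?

For each candidate, compare |candidate − station| to the reported distance:
Site 1: residuals N06 24.4, N07 57.6, N08 72.7 → max 72.7 km
Site 2: residuals N06 0.1, N07 0.0, N08 0.0 → max 0.1 km
Site 3: residuals N06 18.0, N07 29.8, N08 37.0 → max 37.0 km
Site 4: residuals N06 70.4, N07 18.7, N08 85.4 → max 85.4 km
Site 5: residuals N06 94.8, N07 62.5, N08 147.2 → max 147.2 km
Only Site 2 has all residuals ≈ 0.

Site 2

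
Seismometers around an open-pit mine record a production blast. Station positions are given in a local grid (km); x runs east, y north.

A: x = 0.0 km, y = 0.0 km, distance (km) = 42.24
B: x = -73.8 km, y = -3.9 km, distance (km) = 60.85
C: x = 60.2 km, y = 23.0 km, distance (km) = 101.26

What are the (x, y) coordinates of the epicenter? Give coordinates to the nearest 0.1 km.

(-22.1, -36.0)

Circle about each station: x² + y² = 42.24²; (x + 73.8)² + (y + 3.9)² = 60.85²; (x − 60.2)² + (y − 23.0)² = 101.26².
Subtracting pairs of circle equations eliminates x²+y² and gives linear equations (the radical axes):
-147.6 x − 7.8 y = 3543.15
120.4 x + 46.0 y = -4316.33
Solving the 2×2 system: x ≈ -22.1, y ≈ -36.0 km.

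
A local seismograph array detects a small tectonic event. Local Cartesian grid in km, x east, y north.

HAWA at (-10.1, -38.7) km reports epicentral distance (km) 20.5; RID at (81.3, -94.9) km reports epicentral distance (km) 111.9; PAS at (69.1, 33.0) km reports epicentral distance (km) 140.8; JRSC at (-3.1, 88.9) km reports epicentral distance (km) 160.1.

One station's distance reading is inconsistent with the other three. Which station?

Solve using three stations at a time. Using RID, PAS, JRSC (subtract circle equations pairwise → linear system) gives (x, y) ≈ (-27.6, -69.3).
Distances from that point to each station vs reported:
  HAWA: calculated 35.3 vs reported 20.5 → residual 14.8 km
  RID: calculated 111.9 vs reported 111.9 → residual 0.0 km
  PAS: calculated 140.8 vs reported 140.8 → residual 0.0 km
  JRSC: calculated 160.1 vs reported 160.1 → residual 0.0 km
RID, PAS, JRSC are mutually consistent (residuals ≈ 0); HAWA is off by 14.8 km.

HAWA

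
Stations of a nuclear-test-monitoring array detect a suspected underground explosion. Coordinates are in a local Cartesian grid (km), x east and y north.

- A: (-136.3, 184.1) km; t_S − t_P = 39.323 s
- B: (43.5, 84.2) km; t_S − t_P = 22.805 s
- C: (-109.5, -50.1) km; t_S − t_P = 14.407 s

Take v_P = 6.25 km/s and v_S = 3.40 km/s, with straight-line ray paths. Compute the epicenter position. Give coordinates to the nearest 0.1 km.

(-5.9, -78.5)

Distance from S−P lag: d = Δt · v_P v_S / (v_P − v_S) = Δt · (6.25·3.40)/(6.25−3.40) ≈ 7.4561·Δt.
So d_A = 293.20, d_B = 170.04, d_C = 107.42 km.
Circle about each station: (x + 136.3)² + (y − 184.1)² = 293.20²; (x − 43.5)² + (y − 84.2)² = 170.04²; (x + 109.5)² + (y + 50.1)² = 107.42².
Subtracting pairs of circle equations eliminates x²+y² and gives linear equations (the radical axes):
359.6 x − 199.8 y = 13564.03
53.6 x − 468.4 y = 36456.94
Solving the 2×2 system: x ≈ -5.9, y ≈ -78.5 km.
Check against A (with the unrounded x, y): √((x + 136.3)²+(y − 184.1)²) = 293.20 ≈ 293.20 km. ✓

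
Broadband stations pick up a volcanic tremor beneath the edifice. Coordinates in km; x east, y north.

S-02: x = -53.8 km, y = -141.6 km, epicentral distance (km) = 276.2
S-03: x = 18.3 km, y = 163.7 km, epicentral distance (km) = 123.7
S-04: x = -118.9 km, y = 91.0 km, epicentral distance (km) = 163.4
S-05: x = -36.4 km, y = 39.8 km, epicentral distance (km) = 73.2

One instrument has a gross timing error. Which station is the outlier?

Solve using three stations at a time. Using S-03, S-04, S-05 (subtract circle equations pairwise → linear system) gives (x, y) ≈ (36.8, 41.4).
Distances from that point to each station vs reported:
  S-02: calculated 204.2 vs reported 276.2 → residual 72.0 km
  S-03: calculated 123.7 vs reported 123.7 → residual 0.0 km
  S-04: calculated 163.4 vs reported 163.4 → residual 0.0 km
  S-05: calculated 73.2 vs reported 73.2 → residual 0.0 km
S-03, S-04, S-05 are mutually consistent (residuals ≈ 0); S-02 is off by 72.0 km.

S-02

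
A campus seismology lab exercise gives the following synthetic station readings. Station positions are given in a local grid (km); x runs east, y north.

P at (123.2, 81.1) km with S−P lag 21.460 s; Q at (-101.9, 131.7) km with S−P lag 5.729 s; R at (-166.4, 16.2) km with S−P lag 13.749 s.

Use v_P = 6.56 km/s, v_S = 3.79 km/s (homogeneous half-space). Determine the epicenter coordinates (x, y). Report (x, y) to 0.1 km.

Distance from S−P lag: d = Δt · v_P v_S / (v_P − v_S) = Δt · (6.56·3.79)/(6.56−3.79) ≈ 8.9756·Δt.
So d_P = 192.62, d_Q = 51.42, d_R = 123.41 km.
Circle about each station: (x − 123.2)² + (y − 81.1)² = 192.62²; (x + 101.9)² + (y − 131.7)² = 51.42²; (x + 166.4)² + (y − 16.2)² = 123.41².
Subtracting the P equation from the Q and R equations removes the quadratic terms:
-450.2 x + 101.2 y = 40431.50
-579.2 x − 129.8 y = 28068.39
Solving the 2×2 system: x ≈ -69.1, y ≈ 92.1 km.

(-69.1, 92.1)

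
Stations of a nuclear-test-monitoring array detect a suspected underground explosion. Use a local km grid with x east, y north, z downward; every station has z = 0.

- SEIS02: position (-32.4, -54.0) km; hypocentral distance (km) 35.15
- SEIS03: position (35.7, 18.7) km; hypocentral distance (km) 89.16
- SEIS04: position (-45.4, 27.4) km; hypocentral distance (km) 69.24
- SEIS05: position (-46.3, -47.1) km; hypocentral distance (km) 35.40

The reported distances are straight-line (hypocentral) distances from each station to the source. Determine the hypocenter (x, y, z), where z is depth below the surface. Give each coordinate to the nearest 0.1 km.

x ≈ -30.4 km, y ≈ -33.8 km, depth ≈ 28.7 km

Each station gives a sphere (x−x_i)² + (y−y_i)² + z² = d_i² (stations at z=0).
Subtracting the SEIS02 sphere from SEIS03 and SEIS04: z² cancels, leaving linear equations in x and y:
136.2 x + 145.4 y = -9055.56
-26.0 x + 162.8 y = -4712.50
Solving: x ≈ -30.402, y ≈ -33.802 km (keep extra digits for the depth step; rounded: -30.4, -33.8).
Then from the SEIS02 sphere: z² = 35.15² − (x + 32.4)² − (y + 54.0)² with x = -30.402, y = -33.802, so z ≈ 28.698 ≈ 28.7 km.
Check against SEIS05 (with the unrounded solution): distance 35.40 ≈ 35.40 km. ✓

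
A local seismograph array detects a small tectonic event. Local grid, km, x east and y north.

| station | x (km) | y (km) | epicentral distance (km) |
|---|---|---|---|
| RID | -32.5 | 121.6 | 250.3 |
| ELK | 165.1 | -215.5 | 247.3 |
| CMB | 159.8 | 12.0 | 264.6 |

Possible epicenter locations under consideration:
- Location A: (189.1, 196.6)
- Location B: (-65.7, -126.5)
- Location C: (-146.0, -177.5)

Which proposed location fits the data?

For each candidate, compare |candidate − station| to the reported distance:
Location A: residuals RID 16.4, ELK 165.5, CMB 77.7 → max 165.5 km
Location B: residuals RID 0.0, ELK 0.1, CMB 0.0 → max 0.1 km
Location C: residuals RID 69.6, ELK 66.1, CMB 95.2 → max 95.2 km
Only Location B has all residuals ≈ 0.

Location B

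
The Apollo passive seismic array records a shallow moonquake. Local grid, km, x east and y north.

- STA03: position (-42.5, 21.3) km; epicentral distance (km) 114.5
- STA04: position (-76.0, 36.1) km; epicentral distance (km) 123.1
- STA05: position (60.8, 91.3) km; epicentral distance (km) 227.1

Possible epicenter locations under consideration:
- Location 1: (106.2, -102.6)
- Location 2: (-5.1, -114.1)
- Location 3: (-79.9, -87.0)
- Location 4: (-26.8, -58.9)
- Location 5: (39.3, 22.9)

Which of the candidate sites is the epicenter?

For each candidate, compare |candidate − station| to the reported distance:
Location 1: residuals STA03 79.1, STA04 105.9, STA05 28.0 → max 105.9 km
Location 2: residuals STA03 26.0, STA04 43.0, STA05 11.4 → max 43.0 km
Location 3: residuals STA03 0.1, STA04 0.1, STA05 0.0 → max 0.1 km
Location 4: residuals STA03 32.8, STA04 16.1, STA05 53.2 → max 53.2 km
Location 5: residuals STA03 32.7, STA04 7.0, STA05 155.4 → max 155.4 km
Only Location 3 has all residuals ≈ 0.

Location 3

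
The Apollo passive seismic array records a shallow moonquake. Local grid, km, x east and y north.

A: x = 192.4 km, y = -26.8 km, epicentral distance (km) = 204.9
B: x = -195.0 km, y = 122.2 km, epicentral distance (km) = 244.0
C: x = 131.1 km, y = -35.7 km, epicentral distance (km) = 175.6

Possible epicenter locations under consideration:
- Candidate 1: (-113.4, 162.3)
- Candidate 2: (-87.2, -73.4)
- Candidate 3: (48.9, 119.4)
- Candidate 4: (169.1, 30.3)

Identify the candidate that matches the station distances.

For each candidate, compare |candidate − station| to the reported distance:
Candidate 1: residuals A 154.6, B 153.1, C 139.0 → max 154.6 km
Candidate 2: residuals A 78.6, B 20.7, C 45.9 → max 78.6 km
Candidate 3: residuals A 0.0, B 0.1, C 0.1 → max 0.1 km
Candidate 4: residuals A 143.2, B 131.5, C 99.4 → max 143.2 km
Only Candidate 3 has all residuals ≈ 0.

Candidate 3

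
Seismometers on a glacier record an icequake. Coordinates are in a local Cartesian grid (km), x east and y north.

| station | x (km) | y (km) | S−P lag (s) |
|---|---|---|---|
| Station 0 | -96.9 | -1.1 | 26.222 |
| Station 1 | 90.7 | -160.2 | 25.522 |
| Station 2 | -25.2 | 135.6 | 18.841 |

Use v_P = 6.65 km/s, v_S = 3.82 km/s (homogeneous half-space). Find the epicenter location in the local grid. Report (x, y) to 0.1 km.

Distance from S−P lag: d = Δt · v_P v_S / (v_P − v_S) = Δt · (6.65·3.82)/(6.65−3.82) ≈ 8.9763·Δt.
So d_Station 0 = 235.38, d_Station 1 = 229.09, d_Station 2 = 169.12 km.
Circle about each station: (x + 96.9)² + (y + 1.1)² = 235.38²; (x − 90.7)² + (y + 160.2)² = 229.09²; (x + 25.2)² + (y − 135.6)² = 169.12².
Subtracting the Station 0 equation from the Station 1 and Station 2 equations removes the quadratic terms:
375.2 x − 318.2 y = 27421.23
143.4 x + 273.4 y = 36433.75
Solving the 2×2 system: x ≈ 128.8, y ≈ 65.7 km.

128.8 km east, 65.7 km north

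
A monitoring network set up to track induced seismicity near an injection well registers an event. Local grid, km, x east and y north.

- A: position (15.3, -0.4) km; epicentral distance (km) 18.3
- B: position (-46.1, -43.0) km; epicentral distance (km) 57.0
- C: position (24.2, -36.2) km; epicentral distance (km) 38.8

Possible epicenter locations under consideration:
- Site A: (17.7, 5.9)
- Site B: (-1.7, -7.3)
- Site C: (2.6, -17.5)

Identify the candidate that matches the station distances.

For each candidate, compare |candidate − station| to the reported distance:
Site A: residuals A 11.6, B 23.4, C 3.8 → max 23.4 km
Site B: residuals A 0.0, B 0.0, C 0.0 → max 0.0 km
Site C: residuals A 3.0, B 2.0, C 10.2 → max 10.2 km
Only Site B has all residuals ≈ 0.

Site B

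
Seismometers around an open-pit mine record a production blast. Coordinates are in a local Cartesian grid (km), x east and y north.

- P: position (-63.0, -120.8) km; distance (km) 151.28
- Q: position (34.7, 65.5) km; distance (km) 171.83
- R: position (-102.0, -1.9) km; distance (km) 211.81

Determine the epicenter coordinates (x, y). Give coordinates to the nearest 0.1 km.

86.6 km east, -98.3 km north

Circle about each station: (x + 63.0)² + (y + 120.8)² = 151.28²; (x − 34.7)² + (y − 65.5)² = 171.83²; (x + 102.0)² + (y + 1.9)² = 211.81².
Subtracting the P equation from the Q and R equations removes the quadratic terms:
195.4 x + 372.6 y = -19707.21
-78.0 x + 237.8 y = -30131.87
Solving the 2×2 system: x ≈ 86.6, y ≈ -98.3 km.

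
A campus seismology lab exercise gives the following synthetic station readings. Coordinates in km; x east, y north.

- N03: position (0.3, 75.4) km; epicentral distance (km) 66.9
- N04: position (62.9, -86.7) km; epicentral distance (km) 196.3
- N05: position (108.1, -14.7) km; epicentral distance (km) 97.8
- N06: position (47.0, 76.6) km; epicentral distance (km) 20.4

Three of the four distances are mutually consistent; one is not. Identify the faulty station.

Solve using three stations at a time. Using N03, N05, N06 (subtract circle equations pairwise → linear system) gives (x, y) ≈ (67.2, 74.1).
Distances from that point to each station vs reported:
  N03: calculated 66.9 vs reported 66.9 → residual 0.0 km
  N04: calculated 160.9 vs reported 196.3 → residual 35.4 km
  N05: calculated 97.8 vs reported 97.8 → residual 0.0 km
  N06: calculated 20.3 vs reported 20.4 → residual 0.1 km
N03, N05, N06 are mutually consistent (residuals ≈ 0); N04 is off by 35.4 km.

N04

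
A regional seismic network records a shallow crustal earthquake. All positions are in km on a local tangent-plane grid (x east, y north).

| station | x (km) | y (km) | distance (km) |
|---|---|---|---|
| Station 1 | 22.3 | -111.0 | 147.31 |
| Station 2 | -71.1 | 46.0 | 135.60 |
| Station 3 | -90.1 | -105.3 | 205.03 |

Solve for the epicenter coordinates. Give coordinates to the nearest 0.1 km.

63.6 km east, 30.4 km north

Circle about each station: (x − 22.3)² + (y + 111.0)² = 147.31²; (x + 71.1)² + (y − 46.0)² = 135.60²; (x + 90.1)² + (y + 105.3)² = 205.03².
Subtracting pairs of circle equations eliminates x²+y² and gives linear equations (the radical axes):
-186.8 x + 314.0 y = -2334.20
-224.8 x + 11.4 y = -13949.25
Solving the 2×2 system: x ≈ 63.6, y ≈ 30.4 km.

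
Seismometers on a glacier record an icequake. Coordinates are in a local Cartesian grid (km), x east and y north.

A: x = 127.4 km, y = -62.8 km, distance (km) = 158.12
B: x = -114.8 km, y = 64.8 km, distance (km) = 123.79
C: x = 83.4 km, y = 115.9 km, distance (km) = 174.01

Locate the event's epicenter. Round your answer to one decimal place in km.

Circle about each station: (x − 127.4)² + (y + 62.8)² = 158.12²; (x + 114.8)² + (y − 64.8)² = 123.79²; (x − 83.4)² + (y − 115.9)² = 174.01².
Subtracting the A equation from the B and C equations removes the quadratic terms:
-484.4 x + 255.2 y = 6881.45
-88.0 x + 357.4 y = -5063.78
Solving the 2×2 system: x ≈ -24.9, y ≈ -20.3 km.
Check against A (with the unrounded x, y): √((x − 127.4)²+(y + 62.8)²) = 158.12 ≈ 158.12 km. ✓

x ≈ -24.9 km, y ≈ -20.3 km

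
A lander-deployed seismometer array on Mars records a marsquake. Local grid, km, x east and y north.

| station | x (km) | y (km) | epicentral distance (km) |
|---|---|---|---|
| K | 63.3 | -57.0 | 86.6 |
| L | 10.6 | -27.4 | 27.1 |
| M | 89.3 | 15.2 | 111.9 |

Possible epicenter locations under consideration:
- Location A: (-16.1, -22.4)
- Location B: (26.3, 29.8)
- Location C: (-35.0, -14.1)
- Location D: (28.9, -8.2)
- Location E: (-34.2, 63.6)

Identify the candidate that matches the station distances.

Location A

For each candidate, compare |candidate − station| to the reported distance:
Location A: residuals K 0.0, L 0.1, M 0.0 → max 0.1 km
Location B: residuals K 7.8, L 32.2, M 47.2 → max 47.2 km
Location C: residuals K 20.7, L 20.4, M 15.8 → max 20.7 km
Location D: residuals K 26.9, L 0.6, M 47.1 → max 47.1 km
Location E: residuals K 68.5, L 74.3, M 20.7 → max 74.3 km
Only Location A has all residuals ≈ 0.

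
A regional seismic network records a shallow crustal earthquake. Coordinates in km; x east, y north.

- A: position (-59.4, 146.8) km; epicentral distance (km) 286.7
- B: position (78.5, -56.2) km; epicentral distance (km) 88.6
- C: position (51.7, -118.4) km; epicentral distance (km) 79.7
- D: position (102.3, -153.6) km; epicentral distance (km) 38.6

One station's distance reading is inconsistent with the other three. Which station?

A

Solve using three stations at a time. Using B, C, D (subtract circle equations pairwise → linear system) gives (x, y) ≈ (130.8, -127.7).
Distances from that point to each station vs reported:
  A: calculated 334.0 vs reported 286.7 → residual 47.3 km
  B: calculated 88.6 vs reported 88.6 → residual 0.0 km
  C: calculated 79.7 vs reported 79.7 → residual 0.0 km
  D: calculated 38.6 vs reported 38.6 → residual 0.0 km
B, C, D are mutually consistent (residuals ≈ 0); A is off by 47.3 km.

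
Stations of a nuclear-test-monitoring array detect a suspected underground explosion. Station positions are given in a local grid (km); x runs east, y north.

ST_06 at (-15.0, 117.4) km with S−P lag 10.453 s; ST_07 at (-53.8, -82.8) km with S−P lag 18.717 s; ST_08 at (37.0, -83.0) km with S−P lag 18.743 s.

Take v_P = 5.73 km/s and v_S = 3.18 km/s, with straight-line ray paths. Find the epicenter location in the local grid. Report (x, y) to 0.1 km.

x ≈ -8.4 km, y ≈ 43.0 km

Distance from S−P lag: d = Δt · v_P v_S / (v_P − v_S) = Δt · (5.73·3.18)/(5.73−3.18) ≈ 7.1456·Δt.
So d_ST_06 = 74.69, d_ST_07 = 133.75, d_ST_08 = 133.93 km.
Circle about each station: (x + 15.0)² + (y − 117.4)² = 74.69²; (x + 53.8)² + (y + 82.8)² = 133.75²; (x − 37.0)² + (y + 83.0)² = 133.93².
Subtracting the ST_06 equation from the ST_07 and ST_08 equations removes the quadratic terms:
-77.6 x − 400.4 y = -16567.95
104.0 x − 400.8 y = -18108.41
Solving the 2×2 system: x ≈ -8.4, y ≈ 43.0 km.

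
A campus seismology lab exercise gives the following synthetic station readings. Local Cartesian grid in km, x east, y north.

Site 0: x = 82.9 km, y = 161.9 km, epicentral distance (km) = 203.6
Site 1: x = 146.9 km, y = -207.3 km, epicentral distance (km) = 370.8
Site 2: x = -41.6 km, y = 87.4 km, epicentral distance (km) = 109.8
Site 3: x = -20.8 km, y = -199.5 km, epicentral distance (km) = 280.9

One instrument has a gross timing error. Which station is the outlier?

Solve using three stations at a time. Using Site 0, Site 1, Site 3 (subtract circle equations pairwise → linear system) gives (x, y) ≈ (-98.9, 70.3).
Distances from that point to each station vs reported:
  Site 0: calculated 203.6 vs reported 203.6 → residual 0.0 km
  Site 1: calculated 370.8 vs reported 370.8 → residual 0.0 km
  Site 2: calculated 59.8 vs reported 109.8 → residual 50.0 km
  Site 3: calculated 280.9 vs reported 280.9 → residual 0.0 km
Site 0, Site 1, Site 3 are mutually consistent (residuals ≈ 0); Site 2 is off by 50.0 km.

Site 2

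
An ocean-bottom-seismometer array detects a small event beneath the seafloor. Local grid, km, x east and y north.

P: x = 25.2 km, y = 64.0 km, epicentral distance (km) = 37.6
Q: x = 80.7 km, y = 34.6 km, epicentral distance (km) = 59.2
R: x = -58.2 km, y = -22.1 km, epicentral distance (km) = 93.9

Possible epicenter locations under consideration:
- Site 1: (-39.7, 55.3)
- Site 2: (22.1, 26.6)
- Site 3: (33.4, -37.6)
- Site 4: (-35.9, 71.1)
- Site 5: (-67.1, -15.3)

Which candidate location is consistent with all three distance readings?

Site 2

For each candidate, compare |candidate − station| to the reported distance:
Site 1: residuals P 27.9, Q 63.0, R 14.3 → max 63.0 km
Site 2: residuals P 0.1, Q 0.1, R 0.0 → max 0.1 km
Site 3: residuals P 64.3, Q 27.1, R 1.0 → max 64.3 km
Site 4: residuals P 23.9, Q 63.0, R 1.9 → max 63.0 km
Site 5: residuals P 84.1, Q 96.8, R 82.7 → max 96.8 km
Only Site 2 has all residuals ≈ 0.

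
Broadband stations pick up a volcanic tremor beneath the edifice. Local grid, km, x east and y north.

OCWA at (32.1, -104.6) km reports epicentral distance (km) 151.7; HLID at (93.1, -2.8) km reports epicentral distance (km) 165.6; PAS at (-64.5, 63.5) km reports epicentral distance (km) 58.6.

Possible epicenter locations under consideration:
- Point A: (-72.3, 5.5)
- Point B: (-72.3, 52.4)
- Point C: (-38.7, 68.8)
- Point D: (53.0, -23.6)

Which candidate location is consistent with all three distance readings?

Point A

For each candidate, compare |candidate − station| to the reported distance:
Point A: residuals OCWA 0.0, HLID 0.0, PAS 0.1 → max 0.1 km
Point B: residuals OCWA 36.8, HLID 8.8, PAS 45.0 → max 45.0 km
Point C: residuals OCWA 35.6, HLID 15.6, PAS 32.3 → max 35.6 km
Point D: residuals OCWA 68.0, HLID 120.4, PAS 87.7 → max 120.4 km
Only Point A has all residuals ≈ 0.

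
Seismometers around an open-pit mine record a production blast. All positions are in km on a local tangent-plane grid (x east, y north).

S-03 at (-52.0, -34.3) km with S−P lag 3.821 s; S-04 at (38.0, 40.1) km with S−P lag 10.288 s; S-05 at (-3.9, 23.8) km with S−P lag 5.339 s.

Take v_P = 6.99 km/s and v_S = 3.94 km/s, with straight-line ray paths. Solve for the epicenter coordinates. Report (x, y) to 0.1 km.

Distance from S−P lag: d = Δt · v_P v_S / (v_P − v_S) = Δt · (6.99·3.94)/(6.99−3.94) ≈ 9.0297·Δt.
So d_S-03 = 34.50, d_S-04 = 92.90, d_S-05 = 48.21 km.
Circle about each station: (x + 52.0)² + (y + 34.3)² = 34.50²; (x − 38.0)² + (y − 40.1)² = 92.90²; (x + 3.9)² + (y − 23.8)² = 48.21².
Subtracting pairs of circle equations eliminates x²+y² and gives linear equations (the radical axes):
180.0 x + 148.8 y = -8268.64
96.2 x + 116.2 y = -4432.79
Solving the 2×2 system: x ≈ -45.6, y ≈ -0.4 km.

(-45.6, -0.4)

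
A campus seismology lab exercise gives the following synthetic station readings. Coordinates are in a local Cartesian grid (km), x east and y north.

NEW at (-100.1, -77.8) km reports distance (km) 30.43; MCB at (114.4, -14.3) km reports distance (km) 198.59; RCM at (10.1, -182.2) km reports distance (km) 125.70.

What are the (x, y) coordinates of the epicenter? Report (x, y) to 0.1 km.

Circle about each station: (x + 100.1)² + (y + 77.8)² = 30.43²; (x − 114.4)² + (y + 14.3)² = 198.59²; (x − 10.1)² + (y + 182.2)² = 125.70².
Subtracting the NEW equation from the MCB and RCM equations removes the quadratic terms:
429.0 x + 127.0 y = -41293.00
220.4 x − 208.8 y = 2351.49
Solving the 2×2 system: x ≈ -70.8, y ≈ -86.0 km.

-70.8 km east, -86.0 km north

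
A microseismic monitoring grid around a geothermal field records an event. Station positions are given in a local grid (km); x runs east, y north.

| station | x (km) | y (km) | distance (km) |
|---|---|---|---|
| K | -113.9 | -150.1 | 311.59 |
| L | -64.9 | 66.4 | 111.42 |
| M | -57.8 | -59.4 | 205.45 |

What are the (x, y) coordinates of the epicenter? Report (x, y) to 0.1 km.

(28.6, 127.0)

Circle about each station: (x + 113.9)² + (y + 150.1)² = 311.59²; (x + 64.9)² + (y − 66.4)² = 111.42²; (x + 57.8)² + (y + 59.4)² = 205.45².
Subtracting pairs of circle equations eliminates x²+y² and gives linear equations (the radical axes):
98.0 x + 433.0 y = 57791.66
112.2 x + 181.4 y = 26244.61
Solving the 2×2 system: x ≈ 28.6, y ≈ 127.0 km.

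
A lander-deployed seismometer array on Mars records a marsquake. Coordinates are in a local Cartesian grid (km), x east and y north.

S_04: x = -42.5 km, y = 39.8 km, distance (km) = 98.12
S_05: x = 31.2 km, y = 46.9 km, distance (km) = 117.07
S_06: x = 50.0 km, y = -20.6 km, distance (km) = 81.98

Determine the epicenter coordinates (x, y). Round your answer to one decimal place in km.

-23.7 km east, -56.5 km north

Circle about each station: (x + 42.5)² + (y − 39.8)² = 98.12²; (x − 31.2)² + (y − 46.9)² = 117.07²; (x − 50.0)² + (y + 20.6)² = 81.98².
Subtracting the S_04 equation from the S_05 and S_06 equations removes the quadratic terms:
147.4 x + 14.2 y = -4295.09
185.0 x − 120.8 y = 2440.88
Solving the 2×2 system: x ≈ -23.7, y ≈ -56.5 km.
Check against S_04 (with the unrounded x, y): √((x + 42.5)²+(y − 39.8)²) = 98.11 ≈ 98.12 km. ✓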